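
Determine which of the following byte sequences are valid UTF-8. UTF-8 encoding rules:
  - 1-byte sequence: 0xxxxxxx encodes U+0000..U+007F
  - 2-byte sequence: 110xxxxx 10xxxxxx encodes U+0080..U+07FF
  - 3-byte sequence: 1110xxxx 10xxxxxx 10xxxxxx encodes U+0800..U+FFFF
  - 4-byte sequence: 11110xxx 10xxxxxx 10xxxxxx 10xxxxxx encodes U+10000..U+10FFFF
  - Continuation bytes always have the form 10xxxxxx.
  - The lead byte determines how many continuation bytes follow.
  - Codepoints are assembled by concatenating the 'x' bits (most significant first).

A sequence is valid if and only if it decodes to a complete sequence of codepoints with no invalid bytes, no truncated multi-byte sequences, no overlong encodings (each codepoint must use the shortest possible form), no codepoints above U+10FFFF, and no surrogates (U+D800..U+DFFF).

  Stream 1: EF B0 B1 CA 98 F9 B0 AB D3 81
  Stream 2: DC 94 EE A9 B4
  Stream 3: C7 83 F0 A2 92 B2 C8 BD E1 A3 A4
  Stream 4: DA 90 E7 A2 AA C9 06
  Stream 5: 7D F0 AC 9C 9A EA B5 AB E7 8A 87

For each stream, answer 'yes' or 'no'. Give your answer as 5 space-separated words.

Stream 1: error at byte offset 5. INVALID
Stream 2: decodes cleanly. VALID
Stream 3: decodes cleanly. VALID
Stream 4: error at byte offset 6. INVALID
Stream 5: decodes cleanly. VALID

Answer: no yes yes no yes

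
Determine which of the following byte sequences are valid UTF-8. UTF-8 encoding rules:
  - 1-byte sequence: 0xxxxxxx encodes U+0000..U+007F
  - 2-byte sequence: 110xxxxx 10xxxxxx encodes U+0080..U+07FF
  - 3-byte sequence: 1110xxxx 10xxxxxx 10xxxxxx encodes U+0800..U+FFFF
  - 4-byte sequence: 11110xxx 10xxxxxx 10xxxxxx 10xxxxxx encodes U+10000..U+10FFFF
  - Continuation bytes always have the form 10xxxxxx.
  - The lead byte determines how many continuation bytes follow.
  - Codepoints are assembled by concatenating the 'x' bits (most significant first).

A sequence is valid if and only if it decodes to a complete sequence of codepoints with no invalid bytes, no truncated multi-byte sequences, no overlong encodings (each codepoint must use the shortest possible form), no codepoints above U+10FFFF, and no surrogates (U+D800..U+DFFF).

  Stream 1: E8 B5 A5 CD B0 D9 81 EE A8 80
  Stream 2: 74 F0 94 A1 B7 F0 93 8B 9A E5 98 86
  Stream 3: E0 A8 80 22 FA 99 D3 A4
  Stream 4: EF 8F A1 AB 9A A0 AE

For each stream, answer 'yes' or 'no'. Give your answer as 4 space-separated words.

Answer: yes yes no no

Derivation:
Stream 1: decodes cleanly. VALID
Stream 2: decodes cleanly. VALID
Stream 3: error at byte offset 4. INVALID
Stream 4: error at byte offset 3. INVALID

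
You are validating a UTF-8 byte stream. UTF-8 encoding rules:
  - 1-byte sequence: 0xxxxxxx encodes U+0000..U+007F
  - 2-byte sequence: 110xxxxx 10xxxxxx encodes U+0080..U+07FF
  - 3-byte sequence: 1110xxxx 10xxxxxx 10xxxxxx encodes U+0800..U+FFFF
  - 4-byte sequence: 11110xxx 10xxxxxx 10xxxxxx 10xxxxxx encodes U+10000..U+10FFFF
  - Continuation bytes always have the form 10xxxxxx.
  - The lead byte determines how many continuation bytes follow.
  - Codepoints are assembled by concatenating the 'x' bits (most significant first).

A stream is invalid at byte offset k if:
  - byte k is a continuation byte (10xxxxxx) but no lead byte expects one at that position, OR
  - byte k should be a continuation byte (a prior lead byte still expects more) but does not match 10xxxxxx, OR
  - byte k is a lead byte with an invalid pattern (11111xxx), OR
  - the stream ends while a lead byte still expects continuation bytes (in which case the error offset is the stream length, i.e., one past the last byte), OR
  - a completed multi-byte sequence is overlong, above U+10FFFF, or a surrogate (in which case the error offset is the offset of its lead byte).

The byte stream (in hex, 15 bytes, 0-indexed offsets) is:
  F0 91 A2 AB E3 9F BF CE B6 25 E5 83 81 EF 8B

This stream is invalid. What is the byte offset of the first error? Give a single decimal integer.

Answer: 15

Derivation:
Byte[0]=F0: 4-byte lead, need 3 cont bytes. acc=0x0
Byte[1]=91: continuation. acc=(acc<<6)|0x11=0x11
Byte[2]=A2: continuation. acc=(acc<<6)|0x22=0x462
Byte[3]=AB: continuation. acc=(acc<<6)|0x2B=0x118AB
Completed: cp=U+118AB (starts at byte 0)
Byte[4]=E3: 3-byte lead, need 2 cont bytes. acc=0x3
Byte[5]=9F: continuation. acc=(acc<<6)|0x1F=0xDF
Byte[6]=BF: continuation. acc=(acc<<6)|0x3F=0x37FF
Completed: cp=U+37FF (starts at byte 4)
Byte[7]=CE: 2-byte lead, need 1 cont bytes. acc=0xE
Byte[8]=B6: continuation. acc=(acc<<6)|0x36=0x3B6
Completed: cp=U+03B6 (starts at byte 7)
Byte[9]=25: 1-byte ASCII. cp=U+0025
Byte[10]=E5: 3-byte lead, need 2 cont bytes. acc=0x5
Byte[11]=83: continuation. acc=(acc<<6)|0x03=0x143
Byte[12]=81: continuation. acc=(acc<<6)|0x01=0x50C1
Completed: cp=U+50C1 (starts at byte 10)
Byte[13]=EF: 3-byte lead, need 2 cont bytes. acc=0xF
Byte[14]=8B: continuation. acc=(acc<<6)|0x0B=0x3CB
Byte[15]: stream ended, expected continuation. INVALID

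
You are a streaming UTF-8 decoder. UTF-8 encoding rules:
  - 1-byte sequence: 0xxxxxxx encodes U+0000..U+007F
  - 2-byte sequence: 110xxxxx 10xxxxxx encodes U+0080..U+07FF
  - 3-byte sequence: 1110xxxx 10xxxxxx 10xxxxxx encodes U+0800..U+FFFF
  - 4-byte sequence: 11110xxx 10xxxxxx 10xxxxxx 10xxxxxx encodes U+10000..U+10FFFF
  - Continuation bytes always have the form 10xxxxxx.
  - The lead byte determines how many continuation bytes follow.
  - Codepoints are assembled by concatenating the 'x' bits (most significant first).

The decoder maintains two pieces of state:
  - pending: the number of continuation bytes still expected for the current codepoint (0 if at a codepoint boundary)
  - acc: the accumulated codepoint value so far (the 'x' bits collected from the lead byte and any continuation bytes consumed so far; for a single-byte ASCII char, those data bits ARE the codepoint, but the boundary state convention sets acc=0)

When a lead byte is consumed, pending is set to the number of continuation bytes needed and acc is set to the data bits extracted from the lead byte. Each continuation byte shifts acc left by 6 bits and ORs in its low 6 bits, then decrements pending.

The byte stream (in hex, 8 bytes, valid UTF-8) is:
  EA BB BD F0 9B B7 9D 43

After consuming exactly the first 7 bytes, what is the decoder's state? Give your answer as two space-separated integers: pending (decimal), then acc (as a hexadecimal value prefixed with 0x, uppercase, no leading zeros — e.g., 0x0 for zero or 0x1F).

Byte[0]=EA: 3-byte lead. pending=2, acc=0xA
Byte[1]=BB: continuation. acc=(acc<<6)|0x3B=0x2BB, pending=1
Byte[2]=BD: continuation. acc=(acc<<6)|0x3D=0xAEFD, pending=0
Byte[3]=F0: 4-byte lead. pending=3, acc=0x0
Byte[4]=9B: continuation. acc=(acc<<6)|0x1B=0x1B, pending=2
Byte[5]=B7: continuation. acc=(acc<<6)|0x37=0x6F7, pending=1
Byte[6]=9D: continuation. acc=(acc<<6)|0x1D=0x1BDDD, pending=0

Answer: 0 0x1BDDD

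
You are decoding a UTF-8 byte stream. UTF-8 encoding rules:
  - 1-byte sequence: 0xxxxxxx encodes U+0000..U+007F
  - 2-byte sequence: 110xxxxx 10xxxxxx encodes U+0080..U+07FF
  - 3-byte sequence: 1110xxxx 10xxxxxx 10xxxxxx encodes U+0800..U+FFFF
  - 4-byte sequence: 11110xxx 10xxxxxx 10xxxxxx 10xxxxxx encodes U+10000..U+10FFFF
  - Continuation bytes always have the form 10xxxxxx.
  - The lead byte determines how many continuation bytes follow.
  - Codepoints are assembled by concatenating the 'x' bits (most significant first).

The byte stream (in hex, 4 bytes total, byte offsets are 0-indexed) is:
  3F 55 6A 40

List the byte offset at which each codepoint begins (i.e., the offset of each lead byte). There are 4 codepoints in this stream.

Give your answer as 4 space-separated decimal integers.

Answer: 0 1 2 3

Derivation:
Byte[0]=3F: 1-byte ASCII. cp=U+003F
Byte[1]=55: 1-byte ASCII. cp=U+0055
Byte[2]=6A: 1-byte ASCII. cp=U+006A
Byte[3]=40: 1-byte ASCII. cp=U+0040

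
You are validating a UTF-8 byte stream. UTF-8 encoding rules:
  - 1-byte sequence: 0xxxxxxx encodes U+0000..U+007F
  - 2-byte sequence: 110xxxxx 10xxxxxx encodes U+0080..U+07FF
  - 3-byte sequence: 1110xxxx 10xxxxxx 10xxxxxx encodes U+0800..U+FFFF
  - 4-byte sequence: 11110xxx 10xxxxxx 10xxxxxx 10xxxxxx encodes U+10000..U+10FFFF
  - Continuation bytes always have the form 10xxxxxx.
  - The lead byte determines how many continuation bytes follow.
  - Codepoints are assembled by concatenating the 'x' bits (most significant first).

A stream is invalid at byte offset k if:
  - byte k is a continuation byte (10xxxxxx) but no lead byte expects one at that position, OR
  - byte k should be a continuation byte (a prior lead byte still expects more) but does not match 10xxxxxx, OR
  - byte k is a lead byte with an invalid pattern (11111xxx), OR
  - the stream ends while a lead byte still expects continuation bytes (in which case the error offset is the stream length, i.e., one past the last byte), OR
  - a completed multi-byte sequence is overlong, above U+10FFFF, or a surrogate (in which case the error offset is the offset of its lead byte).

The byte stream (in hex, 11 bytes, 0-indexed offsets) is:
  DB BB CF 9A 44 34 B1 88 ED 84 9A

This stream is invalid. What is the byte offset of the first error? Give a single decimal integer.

Answer: 6

Derivation:
Byte[0]=DB: 2-byte lead, need 1 cont bytes. acc=0x1B
Byte[1]=BB: continuation. acc=(acc<<6)|0x3B=0x6FB
Completed: cp=U+06FB (starts at byte 0)
Byte[2]=CF: 2-byte lead, need 1 cont bytes. acc=0xF
Byte[3]=9A: continuation. acc=(acc<<6)|0x1A=0x3DA
Completed: cp=U+03DA (starts at byte 2)
Byte[4]=44: 1-byte ASCII. cp=U+0044
Byte[5]=34: 1-byte ASCII. cp=U+0034
Byte[6]=B1: INVALID lead byte (not 0xxx/110x/1110/11110)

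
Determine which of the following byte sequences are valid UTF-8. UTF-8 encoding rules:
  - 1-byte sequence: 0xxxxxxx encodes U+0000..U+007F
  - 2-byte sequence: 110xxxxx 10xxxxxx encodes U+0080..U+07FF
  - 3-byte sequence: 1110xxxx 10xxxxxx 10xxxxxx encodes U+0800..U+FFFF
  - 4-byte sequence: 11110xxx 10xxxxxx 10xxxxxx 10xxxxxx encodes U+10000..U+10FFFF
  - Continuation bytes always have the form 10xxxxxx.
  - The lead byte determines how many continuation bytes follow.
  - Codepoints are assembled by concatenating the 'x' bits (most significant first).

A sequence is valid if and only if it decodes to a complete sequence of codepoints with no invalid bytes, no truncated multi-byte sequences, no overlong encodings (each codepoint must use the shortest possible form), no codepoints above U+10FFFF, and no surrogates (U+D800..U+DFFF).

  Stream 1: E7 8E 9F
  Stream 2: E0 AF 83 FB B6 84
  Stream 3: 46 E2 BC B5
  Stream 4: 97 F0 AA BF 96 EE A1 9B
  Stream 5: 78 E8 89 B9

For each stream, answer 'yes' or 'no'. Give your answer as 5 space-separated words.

Stream 1: decodes cleanly. VALID
Stream 2: error at byte offset 3. INVALID
Stream 3: decodes cleanly. VALID
Stream 4: error at byte offset 0. INVALID
Stream 5: decodes cleanly. VALID

Answer: yes no yes no yes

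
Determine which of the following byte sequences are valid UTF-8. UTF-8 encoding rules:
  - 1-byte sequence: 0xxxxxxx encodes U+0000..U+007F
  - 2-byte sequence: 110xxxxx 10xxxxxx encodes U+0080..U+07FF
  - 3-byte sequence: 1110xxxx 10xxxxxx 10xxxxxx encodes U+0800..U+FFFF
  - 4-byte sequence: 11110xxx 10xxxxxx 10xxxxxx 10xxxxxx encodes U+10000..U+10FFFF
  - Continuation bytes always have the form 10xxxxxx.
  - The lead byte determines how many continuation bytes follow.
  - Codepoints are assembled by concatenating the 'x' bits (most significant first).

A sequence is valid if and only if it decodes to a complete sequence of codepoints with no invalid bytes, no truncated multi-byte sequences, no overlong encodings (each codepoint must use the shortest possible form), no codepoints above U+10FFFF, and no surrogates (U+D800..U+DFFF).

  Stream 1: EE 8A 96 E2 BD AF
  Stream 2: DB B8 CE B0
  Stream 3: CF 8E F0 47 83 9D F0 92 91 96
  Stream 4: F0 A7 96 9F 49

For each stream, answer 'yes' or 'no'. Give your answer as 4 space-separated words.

Answer: yes yes no yes

Derivation:
Stream 1: decodes cleanly. VALID
Stream 2: decodes cleanly. VALID
Stream 3: error at byte offset 3. INVALID
Stream 4: decodes cleanly. VALID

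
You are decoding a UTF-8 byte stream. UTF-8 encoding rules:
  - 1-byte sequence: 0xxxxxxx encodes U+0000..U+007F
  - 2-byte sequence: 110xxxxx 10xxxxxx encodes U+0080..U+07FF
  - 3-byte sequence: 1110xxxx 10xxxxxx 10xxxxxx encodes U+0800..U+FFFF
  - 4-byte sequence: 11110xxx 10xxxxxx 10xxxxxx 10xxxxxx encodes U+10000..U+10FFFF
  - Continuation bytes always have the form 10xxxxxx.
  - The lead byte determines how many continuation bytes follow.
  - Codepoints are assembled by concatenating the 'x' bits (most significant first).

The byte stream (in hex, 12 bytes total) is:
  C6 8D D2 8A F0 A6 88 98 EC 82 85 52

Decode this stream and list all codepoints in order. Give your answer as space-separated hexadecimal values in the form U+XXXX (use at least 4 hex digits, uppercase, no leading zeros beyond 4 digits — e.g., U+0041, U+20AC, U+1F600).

Answer: U+018D U+048A U+26218 U+C085 U+0052

Derivation:
Byte[0]=C6: 2-byte lead, need 1 cont bytes. acc=0x6
Byte[1]=8D: continuation. acc=(acc<<6)|0x0D=0x18D
Completed: cp=U+018D (starts at byte 0)
Byte[2]=D2: 2-byte lead, need 1 cont bytes. acc=0x12
Byte[3]=8A: continuation. acc=(acc<<6)|0x0A=0x48A
Completed: cp=U+048A (starts at byte 2)
Byte[4]=F0: 4-byte lead, need 3 cont bytes. acc=0x0
Byte[5]=A6: continuation. acc=(acc<<6)|0x26=0x26
Byte[6]=88: continuation. acc=(acc<<6)|0x08=0x988
Byte[7]=98: continuation. acc=(acc<<6)|0x18=0x26218
Completed: cp=U+26218 (starts at byte 4)
Byte[8]=EC: 3-byte lead, need 2 cont bytes. acc=0xC
Byte[9]=82: continuation. acc=(acc<<6)|0x02=0x302
Byte[10]=85: continuation. acc=(acc<<6)|0x05=0xC085
Completed: cp=U+C085 (starts at byte 8)
Byte[11]=52: 1-byte ASCII. cp=U+0052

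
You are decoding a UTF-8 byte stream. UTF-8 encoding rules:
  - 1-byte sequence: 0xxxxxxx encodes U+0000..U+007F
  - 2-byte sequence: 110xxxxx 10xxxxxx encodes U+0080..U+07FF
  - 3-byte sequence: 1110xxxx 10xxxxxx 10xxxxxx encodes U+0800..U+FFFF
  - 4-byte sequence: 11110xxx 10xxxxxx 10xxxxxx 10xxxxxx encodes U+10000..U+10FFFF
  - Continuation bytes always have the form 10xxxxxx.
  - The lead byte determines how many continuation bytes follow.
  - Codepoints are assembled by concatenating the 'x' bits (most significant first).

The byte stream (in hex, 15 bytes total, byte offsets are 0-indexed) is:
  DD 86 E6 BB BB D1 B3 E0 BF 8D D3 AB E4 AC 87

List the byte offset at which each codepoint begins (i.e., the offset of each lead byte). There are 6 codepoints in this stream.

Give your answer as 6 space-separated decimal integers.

Answer: 0 2 5 7 10 12

Derivation:
Byte[0]=DD: 2-byte lead, need 1 cont bytes. acc=0x1D
Byte[1]=86: continuation. acc=(acc<<6)|0x06=0x746
Completed: cp=U+0746 (starts at byte 0)
Byte[2]=E6: 3-byte lead, need 2 cont bytes. acc=0x6
Byte[3]=BB: continuation. acc=(acc<<6)|0x3B=0x1BB
Byte[4]=BB: continuation. acc=(acc<<6)|0x3B=0x6EFB
Completed: cp=U+6EFB (starts at byte 2)
Byte[5]=D1: 2-byte lead, need 1 cont bytes. acc=0x11
Byte[6]=B3: continuation. acc=(acc<<6)|0x33=0x473
Completed: cp=U+0473 (starts at byte 5)
Byte[7]=E0: 3-byte lead, need 2 cont bytes. acc=0x0
Byte[8]=BF: continuation. acc=(acc<<6)|0x3F=0x3F
Byte[9]=8D: continuation. acc=(acc<<6)|0x0D=0xFCD
Completed: cp=U+0FCD (starts at byte 7)
Byte[10]=D3: 2-byte lead, need 1 cont bytes. acc=0x13
Byte[11]=AB: continuation. acc=(acc<<6)|0x2B=0x4EB
Completed: cp=U+04EB (starts at byte 10)
Byte[12]=E4: 3-byte lead, need 2 cont bytes. acc=0x4
Byte[13]=AC: continuation. acc=(acc<<6)|0x2C=0x12C
Byte[14]=87: continuation. acc=(acc<<6)|0x07=0x4B07
Completed: cp=U+4B07 (starts at byte 12)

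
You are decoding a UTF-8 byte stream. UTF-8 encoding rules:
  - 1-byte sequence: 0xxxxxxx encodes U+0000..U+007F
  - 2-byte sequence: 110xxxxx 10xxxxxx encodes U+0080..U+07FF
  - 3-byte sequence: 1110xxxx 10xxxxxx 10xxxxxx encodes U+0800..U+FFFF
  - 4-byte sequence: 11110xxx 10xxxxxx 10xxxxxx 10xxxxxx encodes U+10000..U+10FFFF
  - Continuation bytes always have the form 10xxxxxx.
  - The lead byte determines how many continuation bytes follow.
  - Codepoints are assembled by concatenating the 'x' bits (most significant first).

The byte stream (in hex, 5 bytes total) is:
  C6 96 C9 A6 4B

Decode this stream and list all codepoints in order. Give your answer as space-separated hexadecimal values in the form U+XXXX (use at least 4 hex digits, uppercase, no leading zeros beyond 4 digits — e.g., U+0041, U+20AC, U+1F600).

Answer: U+0196 U+0266 U+004B

Derivation:
Byte[0]=C6: 2-byte lead, need 1 cont bytes. acc=0x6
Byte[1]=96: continuation. acc=(acc<<6)|0x16=0x196
Completed: cp=U+0196 (starts at byte 0)
Byte[2]=C9: 2-byte lead, need 1 cont bytes. acc=0x9
Byte[3]=A6: continuation. acc=(acc<<6)|0x26=0x266
Completed: cp=U+0266 (starts at byte 2)
Byte[4]=4B: 1-byte ASCII. cp=U+004B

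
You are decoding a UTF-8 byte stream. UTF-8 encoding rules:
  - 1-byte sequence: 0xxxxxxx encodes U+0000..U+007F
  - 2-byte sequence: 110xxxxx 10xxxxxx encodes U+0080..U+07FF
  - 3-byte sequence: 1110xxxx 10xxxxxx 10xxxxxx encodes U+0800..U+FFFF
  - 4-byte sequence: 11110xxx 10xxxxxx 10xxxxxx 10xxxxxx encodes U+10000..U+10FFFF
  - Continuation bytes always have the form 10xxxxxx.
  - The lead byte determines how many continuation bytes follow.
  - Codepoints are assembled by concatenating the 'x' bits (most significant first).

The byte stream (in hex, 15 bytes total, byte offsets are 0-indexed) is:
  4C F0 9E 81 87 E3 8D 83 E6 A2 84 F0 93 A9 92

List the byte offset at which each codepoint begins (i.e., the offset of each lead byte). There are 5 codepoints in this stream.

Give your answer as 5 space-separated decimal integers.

Byte[0]=4C: 1-byte ASCII. cp=U+004C
Byte[1]=F0: 4-byte lead, need 3 cont bytes. acc=0x0
Byte[2]=9E: continuation. acc=(acc<<6)|0x1E=0x1E
Byte[3]=81: continuation. acc=(acc<<6)|0x01=0x781
Byte[4]=87: continuation. acc=(acc<<6)|0x07=0x1E047
Completed: cp=U+1E047 (starts at byte 1)
Byte[5]=E3: 3-byte lead, need 2 cont bytes. acc=0x3
Byte[6]=8D: continuation. acc=(acc<<6)|0x0D=0xCD
Byte[7]=83: continuation. acc=(acc<<6)|0x03=0x3343
Completed: cp=U+3343 (starts at byte 5)
Byte[8]=E6: 3-byte lead, need 2 cont bytes. acc=0x6
Byte[9]=A2: continuation. acc=(acc<<6)|0x22=0x1A2
Byte[10]=84: continuation. acc=(acc<<6)|0x04=0x6884
Completed: cp=U+6884 (starts at byte 8)
Byte[11]=F0: 4-byte lead, need 3 cont bytes. acc=0x0
Byte[12]=93: continuation. acc=(acc<<6)|0x13=0x13
Byte[13]=A9: continuation. acc=(acc<<6)|0x29=0x4E9
Byte[14]=92: continuation. acc=(acc<<6)|0x12=0x13A52
Completed: cp=U+13A52 (starts at byte 11)

Answer: 0 1 5 8 11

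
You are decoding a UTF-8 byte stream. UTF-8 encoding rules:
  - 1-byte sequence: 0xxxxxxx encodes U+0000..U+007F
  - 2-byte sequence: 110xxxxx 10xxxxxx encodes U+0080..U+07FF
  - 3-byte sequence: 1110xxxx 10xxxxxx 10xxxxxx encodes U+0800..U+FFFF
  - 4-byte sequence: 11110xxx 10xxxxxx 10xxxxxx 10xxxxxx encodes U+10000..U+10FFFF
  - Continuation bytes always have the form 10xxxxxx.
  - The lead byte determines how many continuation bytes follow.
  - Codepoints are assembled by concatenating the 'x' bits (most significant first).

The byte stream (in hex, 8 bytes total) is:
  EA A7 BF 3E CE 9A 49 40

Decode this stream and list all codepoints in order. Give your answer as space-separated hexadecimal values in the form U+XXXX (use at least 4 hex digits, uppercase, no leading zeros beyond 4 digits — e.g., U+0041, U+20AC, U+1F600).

Byte[0]=EA: 3-byte lead, need 2 cont bytes. acc=0xA
Byte[1]=A7: continuation. acc=(acc<<6)|0x27=0x2A7
Byte[2]=BF: continuation. acc=(acc<<6)|0x3F=0xA9FF
Completed: cp=U+A9FF (starts at byte 0)
Byte[3]=3E: 1-byte ASCII. cp=U+003E
Byte[4]=CE: 2-byte lead, need 1 cont bytes. acc=0xE
Byte[5]=9A: continuation. acc=(acc<<6)|0x1A=0x39A
Completed: cp=U+039A (starts at byte 4)
Byte[6]=49: 1-byte ASCII. cp=U+0049
Byte[7]=40: 1-byte ASCII. cp=U+0040

Answer: U+A9FF U+003E U+039A U+0049 U+0040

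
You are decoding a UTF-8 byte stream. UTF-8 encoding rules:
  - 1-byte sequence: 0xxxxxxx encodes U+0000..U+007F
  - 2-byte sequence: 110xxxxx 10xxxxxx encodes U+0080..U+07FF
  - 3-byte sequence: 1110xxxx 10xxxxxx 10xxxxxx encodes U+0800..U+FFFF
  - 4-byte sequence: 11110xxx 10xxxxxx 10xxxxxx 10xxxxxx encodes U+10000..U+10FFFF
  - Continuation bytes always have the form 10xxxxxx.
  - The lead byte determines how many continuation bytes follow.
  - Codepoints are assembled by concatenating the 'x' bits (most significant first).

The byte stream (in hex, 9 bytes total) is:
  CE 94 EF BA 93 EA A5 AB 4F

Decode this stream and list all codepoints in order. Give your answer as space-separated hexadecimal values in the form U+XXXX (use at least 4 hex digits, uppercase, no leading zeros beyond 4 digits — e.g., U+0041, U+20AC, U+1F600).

Byte[0]=CE: 2-byte lead, need 1 cont bytes. acc=0xE
Byte[1]=94: continuation. acc=(acc<<6)|0x14=0x394
Completed: cp=U+0394 (starts at byte 0)
Byte[2]=EF: 3-byte lead, need 2 cont bytes. acc=0xF
Byte[3]=BA: continuation. acc=(acc<<6)|0x3A=0x3FA
Byte[4]=93: continuation. acc=(acc<<6)|0x13=0xFE93
Completed: cp=U+FE93 (starts at byte 2)
Byte[5]=EA: 3-byte lead, need 2 cont bytes. acc=0xA
Byte[6]=A5: continuation. acc=(acc<<6)|0x25=0x2A5
Byte[7]=AB: continuation. acc=(acc<<6)|0x2B=0xA96B
Completed: cp=U+A96B (starts at byte 5)
Byte[8]=4F: 1-byte ASCII. cp=U+004F

Answer: U+0394 U+FE93 U+A96B U+004F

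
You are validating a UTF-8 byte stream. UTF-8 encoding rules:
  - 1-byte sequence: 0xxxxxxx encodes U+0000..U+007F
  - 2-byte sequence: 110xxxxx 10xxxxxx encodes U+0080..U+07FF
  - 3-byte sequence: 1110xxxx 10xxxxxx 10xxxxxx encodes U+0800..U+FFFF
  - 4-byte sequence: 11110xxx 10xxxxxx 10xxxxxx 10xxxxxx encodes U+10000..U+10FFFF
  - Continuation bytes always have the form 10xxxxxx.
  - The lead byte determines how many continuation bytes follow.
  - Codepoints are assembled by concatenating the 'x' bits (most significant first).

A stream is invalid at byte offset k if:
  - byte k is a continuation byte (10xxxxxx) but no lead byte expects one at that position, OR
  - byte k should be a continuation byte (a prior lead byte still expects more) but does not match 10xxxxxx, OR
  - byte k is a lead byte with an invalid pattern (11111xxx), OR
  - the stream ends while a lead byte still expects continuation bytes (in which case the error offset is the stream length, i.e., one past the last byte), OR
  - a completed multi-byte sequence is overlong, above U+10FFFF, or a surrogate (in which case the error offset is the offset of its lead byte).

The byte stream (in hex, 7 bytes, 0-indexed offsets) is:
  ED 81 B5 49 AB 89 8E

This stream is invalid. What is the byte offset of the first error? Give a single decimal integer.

Answer: 4

Derivation:
Byte[0]=ED: 3-byte lead, need 2 cont bytes. acc=0xD
Byte[1]=81: continuation. acc=(acc<<6)|0x01=0x341
Byte[2]=B5: continuation. acc=(acc<<6)|0x35=0xD075
Completed: cp=U+D075 (starts at byte 0)
Byte[3]=49: 1-byte ASCII. cp=U+0049
Byte[4]=AB: INVALID lead byte (not 0xxx/110x/1110/11110)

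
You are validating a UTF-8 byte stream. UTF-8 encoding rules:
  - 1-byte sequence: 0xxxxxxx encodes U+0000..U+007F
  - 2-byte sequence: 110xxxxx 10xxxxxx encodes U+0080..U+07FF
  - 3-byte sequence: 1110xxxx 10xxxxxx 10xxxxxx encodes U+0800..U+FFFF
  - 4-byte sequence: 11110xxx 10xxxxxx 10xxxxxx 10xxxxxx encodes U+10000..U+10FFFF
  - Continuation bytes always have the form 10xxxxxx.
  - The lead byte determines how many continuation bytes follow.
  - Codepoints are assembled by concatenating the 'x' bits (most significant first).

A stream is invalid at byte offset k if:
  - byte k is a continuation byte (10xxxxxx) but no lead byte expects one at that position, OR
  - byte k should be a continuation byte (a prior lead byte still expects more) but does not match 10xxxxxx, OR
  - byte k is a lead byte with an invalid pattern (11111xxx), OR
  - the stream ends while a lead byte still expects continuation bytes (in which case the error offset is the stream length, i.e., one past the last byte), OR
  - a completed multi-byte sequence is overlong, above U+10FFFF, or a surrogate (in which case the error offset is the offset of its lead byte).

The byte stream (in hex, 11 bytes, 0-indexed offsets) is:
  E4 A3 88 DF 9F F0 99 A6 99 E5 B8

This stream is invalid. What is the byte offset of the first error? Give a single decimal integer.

Byte[0]=E4: 3-byte lead, need 2 cont bytes. acc=0x4
Byte[1]=A3: continuation. acc=(acc<<6)|0x23=0x123
Byte[2]=88: continuation. acc=(acc<<6)|0x08=0x48C8
Completed: cp=U+48C8 (starts at byte 0)
Byte[3]=DF: 2-byte lead, need 1 cont bytes. acc=0x1F
Byte[4]=9F: continuation. acc=(acc<<6)|0x1F=0x7DF
Completed: cp=U+07DF (starts at byte 3)
Byte[5]=F0: 4-byte lead, need 3 cont bytes. acc=0x0
Byte[6]=99: continuation. acc=(acc<<6)|0x19=0x19
Byte[7]=A6: continuation. acc=(acc<<6)|0x26=0x666
Byte[8]=99: continuation. acc=(acc<<6)|0x19=0x19999
Completed: cp=U+19999 (starts at byte 5)
Byte[9]=E5: 3-byte lead, need 2 cont bytes. acc=0x5
Byte[10]=B8: continuation. acc=(acc<<6)|0x38=0x178
Byte[11]: stream ended, expected continuation. INVALID

Answer: 11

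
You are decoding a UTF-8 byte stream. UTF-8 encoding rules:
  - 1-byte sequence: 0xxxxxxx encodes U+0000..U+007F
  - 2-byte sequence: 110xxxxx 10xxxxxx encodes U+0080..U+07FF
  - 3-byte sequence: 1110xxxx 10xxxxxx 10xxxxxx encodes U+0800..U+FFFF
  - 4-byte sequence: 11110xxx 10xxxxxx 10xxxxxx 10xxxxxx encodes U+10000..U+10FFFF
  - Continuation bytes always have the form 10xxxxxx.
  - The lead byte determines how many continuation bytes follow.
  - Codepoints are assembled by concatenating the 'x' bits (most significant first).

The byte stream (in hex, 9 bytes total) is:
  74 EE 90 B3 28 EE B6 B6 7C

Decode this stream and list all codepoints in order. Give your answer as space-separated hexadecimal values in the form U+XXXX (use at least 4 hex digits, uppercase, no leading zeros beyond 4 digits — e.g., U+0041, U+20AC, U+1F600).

Byte[0]=74: 1-byte ASCII. cp=U+0074
Byte[1]=EE: 3-byte lead, need 2 cont bytes. acc=0xE
Byte[2]=90: continuation. acc=(acc<<6)|0x10=0x390
Byte[3]=B3: continuation. acc=(acc<<6)|0x33=0xE433
Completed: cp=U+E433 (starts at byte 1)
Byte[4]=28: 1-byte ASCII. cp=U+0028
Byte[5]=EE: 3-byte lead, need 2 cont bytes. acc=0xE
Byte[6]=B6: continuation. acc=(acc<<6)|0x36=0x3B6
Byte[7]=B6: continuation. acc=(acc<<6)|0x36=0xEDB6
Completed: cp=U+EDB6 (starts at byte 5)
Byte[8]=7C: 1-byte ASCII. cp=U+007C

Answer: U+0074 U+E433 U+0028 U+EDB6 U+007C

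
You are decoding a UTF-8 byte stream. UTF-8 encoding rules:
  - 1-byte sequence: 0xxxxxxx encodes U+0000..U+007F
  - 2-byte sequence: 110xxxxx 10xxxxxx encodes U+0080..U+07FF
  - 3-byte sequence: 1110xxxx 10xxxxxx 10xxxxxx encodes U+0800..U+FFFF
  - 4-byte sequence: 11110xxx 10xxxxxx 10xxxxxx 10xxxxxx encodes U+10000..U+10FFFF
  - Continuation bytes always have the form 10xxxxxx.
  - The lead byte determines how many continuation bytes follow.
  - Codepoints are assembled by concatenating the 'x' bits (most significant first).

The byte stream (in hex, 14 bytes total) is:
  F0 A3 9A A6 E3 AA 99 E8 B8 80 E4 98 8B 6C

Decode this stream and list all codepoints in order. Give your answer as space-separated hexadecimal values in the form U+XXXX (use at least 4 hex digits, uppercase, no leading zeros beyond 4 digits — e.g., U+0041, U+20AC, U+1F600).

Answer: U+236A6 U+3A99 U+8E00 U+460B U+006C

Derivation:
Byte[0]=F0: 4-byte lead, need 3 cont bytes. acc=0x0
Byte[1]=A3: continuation. acc=(acc<<6)|0x23=0x23
Byte[2]=9A: continuation. acc=(acc<<6)|0x1A=0x8DA
Byte[3]=A6: continuation. acc=(acc<<6)|0x26=0x236A6
Completed: cp=U+236A6 (starts at byte 0)
Byte[4]=E3: 3-byte lead, need 2 cont bytes. acc=0x3
Byte[5]=AA: continuation. acc=(acc<<6)|0x2A=0xEA
Byte[6]=99: continuation. acc=(acc<<6)|0x19=0x3A99
Completed: cp=U+3A99 (starts at byte 4)
Byte[7]=E8: 3-byte lead, need 2 cont bytes. acc=0x8
Byte[8]=B8: continuation. acc=(acc<<6)|0x38=0x238
Byte[9]=80: continuation. acc=(acc<<6)|0x00=0x8E00
Completed: cp=U+8E00 (starts at byte 7)
Byte[10]=E4: 3-byte lead, need 2 cont bytes. acc=0x4
Byte[11]=98: continuation. acc=(acc<<6)|0x18=0x118
Byte[12]=8B: continuation. acc=(acc<<6)|0x0B=0x460B
Completed: cp=U+460B (starts at byte 10)
Byte[13]=6C: 1-byte ASCII. cp=U+006C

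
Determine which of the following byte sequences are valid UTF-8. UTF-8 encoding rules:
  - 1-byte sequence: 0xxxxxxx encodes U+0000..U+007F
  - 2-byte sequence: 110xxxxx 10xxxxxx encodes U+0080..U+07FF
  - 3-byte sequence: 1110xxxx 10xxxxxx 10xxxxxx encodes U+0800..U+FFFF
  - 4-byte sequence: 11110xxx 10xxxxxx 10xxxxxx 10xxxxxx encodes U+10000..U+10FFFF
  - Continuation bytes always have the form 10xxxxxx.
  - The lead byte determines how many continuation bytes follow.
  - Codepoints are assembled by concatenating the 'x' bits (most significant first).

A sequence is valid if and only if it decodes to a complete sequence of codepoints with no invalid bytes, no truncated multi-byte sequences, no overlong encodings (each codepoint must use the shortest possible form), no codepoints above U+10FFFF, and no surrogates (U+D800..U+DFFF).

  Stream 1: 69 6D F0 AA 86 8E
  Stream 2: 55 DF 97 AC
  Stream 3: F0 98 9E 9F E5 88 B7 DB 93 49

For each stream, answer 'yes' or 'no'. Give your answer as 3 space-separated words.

Answer: yes no yes

Derivation:
Stream 1: decodes cleanly. VALID
Stream 2: error at byte offset 3. INVALID
Stream 3: decodes cleanly. VALID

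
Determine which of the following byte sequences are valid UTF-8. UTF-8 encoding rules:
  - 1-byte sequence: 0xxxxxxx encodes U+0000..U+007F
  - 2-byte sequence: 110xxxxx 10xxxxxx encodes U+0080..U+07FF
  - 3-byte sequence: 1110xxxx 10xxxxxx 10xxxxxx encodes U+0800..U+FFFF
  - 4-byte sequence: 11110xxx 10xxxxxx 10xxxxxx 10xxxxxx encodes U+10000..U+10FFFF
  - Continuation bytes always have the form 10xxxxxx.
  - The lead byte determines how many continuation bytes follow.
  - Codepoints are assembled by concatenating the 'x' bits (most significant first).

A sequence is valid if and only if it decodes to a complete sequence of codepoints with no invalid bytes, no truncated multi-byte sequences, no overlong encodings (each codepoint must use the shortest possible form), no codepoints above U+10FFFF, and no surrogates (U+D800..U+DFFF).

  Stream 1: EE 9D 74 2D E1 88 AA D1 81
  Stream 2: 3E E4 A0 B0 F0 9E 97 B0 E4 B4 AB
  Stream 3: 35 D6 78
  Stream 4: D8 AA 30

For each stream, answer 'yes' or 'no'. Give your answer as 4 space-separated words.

Stream 1: error at byte offset 2. INVALID
Stream 2: decodes cleanly. VALID
Stream 3: error at byte offset 2. INVALID
Stream 4: decodes cleanly. VALID

Answer: no yes no yes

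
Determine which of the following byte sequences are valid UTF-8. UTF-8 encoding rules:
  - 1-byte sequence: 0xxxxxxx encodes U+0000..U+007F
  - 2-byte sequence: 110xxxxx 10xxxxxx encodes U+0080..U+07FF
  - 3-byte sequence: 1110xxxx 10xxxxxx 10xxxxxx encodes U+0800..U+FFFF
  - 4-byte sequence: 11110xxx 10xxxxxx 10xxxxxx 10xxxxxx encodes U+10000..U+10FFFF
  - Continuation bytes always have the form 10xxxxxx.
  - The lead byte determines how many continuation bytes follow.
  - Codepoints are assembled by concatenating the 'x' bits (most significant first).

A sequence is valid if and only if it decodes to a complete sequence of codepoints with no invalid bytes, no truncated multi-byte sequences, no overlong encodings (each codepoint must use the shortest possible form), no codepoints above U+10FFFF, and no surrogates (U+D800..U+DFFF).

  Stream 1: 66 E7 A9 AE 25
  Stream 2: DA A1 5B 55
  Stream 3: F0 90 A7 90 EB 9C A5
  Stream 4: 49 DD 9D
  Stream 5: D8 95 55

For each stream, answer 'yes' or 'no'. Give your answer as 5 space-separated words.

Answer: yes yes yes yes yes

Derivation:
Stream 1: decodes cleanly. VALID
Stream 2: decodes cleanly. VALID
Stream 3: decodes cleanly. VALID
Stream 4: decodes cleanly. VALID
Stream 5: decodes cleanly. VALID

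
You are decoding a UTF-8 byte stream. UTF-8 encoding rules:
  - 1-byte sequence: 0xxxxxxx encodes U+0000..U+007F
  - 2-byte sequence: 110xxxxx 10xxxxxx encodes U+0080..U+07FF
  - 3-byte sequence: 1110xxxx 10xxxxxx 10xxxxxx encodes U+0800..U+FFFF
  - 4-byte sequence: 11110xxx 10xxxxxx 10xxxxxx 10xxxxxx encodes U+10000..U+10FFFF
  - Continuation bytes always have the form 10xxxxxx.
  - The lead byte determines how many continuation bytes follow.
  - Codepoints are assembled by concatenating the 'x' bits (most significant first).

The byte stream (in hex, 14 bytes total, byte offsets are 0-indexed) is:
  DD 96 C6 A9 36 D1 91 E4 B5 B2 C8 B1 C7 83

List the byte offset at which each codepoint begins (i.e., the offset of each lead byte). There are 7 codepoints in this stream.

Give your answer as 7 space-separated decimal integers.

Byte[0]=DD: 2-byte lead, need 1 cont bytes. acc=0x1D
Byte[1]=96: continuation. acc=(acc<<6)|0x16=0x756
Completed: cp=U+0756 (starts at byte 0)
Byte[2]=C6: 2-byte lead, need 1 cont bytes. acc=0x6
Byte[3]=A9: continuation. acc=(acc<<6)|0x29=0x1A9
Completed: cp=U+01A9 (starts at byte 2)
Byte[4]=36: 1-byte ASCII. cp=U+0036
Byte[5]=D1: 2-byte lead, need 1 cont bytes. acc=0x11
Byte[6]=91: continuation. acc=(acc<<6)|0x11=0x451
Completed: cp=U+0451 (starts at byte 5)
Byte[7]=E4: 3-byte lead, need 2 cont bytes. acc=0x4
Byte[8]=B5: continuation. acc=(acc<<6)|0x35=0x135
Byte[9]=B2: continuation. acc=(acc<<6)|0x32=0x4D72
Completed: cp=U+4D72 (starts at byte 7)
Byte[10]=C8: 2-byte lead, need 1 cont bytes. acc=0x8
Byte[11]=B1: continuation. acc=(acc<<6)|0x31=0x231
Completed: cp=U+0231 (starts at byte 10)
Byte[12]=C7: 2-byte lead, need 1 cont bytes. acc=0x7
Byte[13]=83: continuation. acc=(acc<<6)|0x03=0x1C3
Completed: cp=U+01C3 (starts at byte 12)

Answer: 0 2 4 5 7 10 12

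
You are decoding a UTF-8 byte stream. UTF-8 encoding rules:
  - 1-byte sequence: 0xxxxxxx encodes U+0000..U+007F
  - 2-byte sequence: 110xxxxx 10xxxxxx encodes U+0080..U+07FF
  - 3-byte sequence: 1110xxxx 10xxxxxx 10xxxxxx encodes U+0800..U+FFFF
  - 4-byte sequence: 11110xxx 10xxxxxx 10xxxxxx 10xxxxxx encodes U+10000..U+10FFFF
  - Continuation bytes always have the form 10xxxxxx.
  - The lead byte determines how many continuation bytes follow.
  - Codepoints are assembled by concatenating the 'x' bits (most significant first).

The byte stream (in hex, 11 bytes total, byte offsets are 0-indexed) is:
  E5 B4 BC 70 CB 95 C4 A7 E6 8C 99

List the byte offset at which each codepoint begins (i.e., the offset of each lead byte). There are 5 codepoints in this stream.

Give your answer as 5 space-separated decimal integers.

Answer: 0 3 4 6 8

Derivation:
Byte[0]=E5: 3-byte lead, need 2 cont bytes. acc=0x5
Byte[1]=B4: continuation. acc=(acc<<6)|0x34=0x174
Byte[2]=BC: continuation. acc=(acc<<6)|0x3C=0x5D3C
Completed: cp=U+5D3C (starts at byte 0)
Byte[3]=70: 1-byte ASCII. cp=U+0070
Byte[4]=CB: 2-byte lead, need 1 cont bytes. acc=0xB
Byte[5]=95: continuation. acc=(acc<<6)|0x15=0x2D5
Completed: cp=U+02D5 (starts at byte 4)
Byte[6]=C4: 2-byte lead, need 1 cont bytes. acc=0x4
Byte[7]=A7: continuation. acc=(acc<<6)|0x27=0x127
Completed: cp=U+0127 (starts at byte 6)
Byte[8]=E6: 3-byte lead, need 2 cont bytes. acc=0x6
Byte[9]=8C: continuation. acc=(acc<<6)|0x0C=0x18C
Byte[10]=99: continuation. acc=(acc<<6)|0x19=0x6319
Completed: cp=U+6319 (starts at byte 8)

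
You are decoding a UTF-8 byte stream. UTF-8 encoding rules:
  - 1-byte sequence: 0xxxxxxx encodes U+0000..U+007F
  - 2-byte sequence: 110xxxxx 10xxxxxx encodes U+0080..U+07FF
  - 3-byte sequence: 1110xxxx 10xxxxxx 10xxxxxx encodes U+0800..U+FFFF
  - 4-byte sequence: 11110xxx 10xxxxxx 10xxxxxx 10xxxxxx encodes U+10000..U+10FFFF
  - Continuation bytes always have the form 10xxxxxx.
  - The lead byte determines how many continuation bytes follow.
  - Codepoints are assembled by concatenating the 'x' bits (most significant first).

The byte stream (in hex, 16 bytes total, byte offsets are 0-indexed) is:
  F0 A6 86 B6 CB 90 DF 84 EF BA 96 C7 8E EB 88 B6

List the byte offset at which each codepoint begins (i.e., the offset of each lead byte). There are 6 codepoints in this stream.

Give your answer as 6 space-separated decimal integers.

Byte[0]=F0: 4-byte lead, need 3 cont bytes. acc=0x0
Byte[1]=A6: continuation. acc=(acc<<6)|0x26=0x26
Byte[2]=86: continuation. acc=(acc<<6)|0x06=0x986
Byte[3]=B6: continuation. acc=(acc<<6)|0x36=0x261B6
Completed: cp=U+261B6 (starts at byte 0)
Byte[4]=CB: 2-byte lead, need 1 cont bytes. acc=0xB
Byte[5]=90: continuation. acc=(acc<<6)|0x10=0x2D0
Completed: cp=U+02D0 (starts at byte 4)
Byte[6]=DF: 2-byte lead, need 1 cont bytes. acc=0x1F
Byte[7]=84: continuation. acc=(acc<<6)|0x04=0x7C4
Completed: cp=U+07C4 (starts at byte 6)
Byte[8]=EF: 3-byte lead, need 2 cont bytes. acc=0xF
Byte[9]=BA: continuation. acc=(acc<<6)|0x3A=0x3FA
Byte[10]=96: continuation. acc=(acc<<6)|0x16=0xFE96
Completed: cp=U+FE96 (starts at byte 8)
Byte[11]=C7: 2-byte lead, need 1 cont bytes. acc=0x7
Byte[12]=8E: continuation. acc=(acc<<6)|0x0E=0x1CE
Completed: cp=U+01CE (starts at byte 11)
Byte[13]=EB: 3-byte lead, need 2 cont bytes. acc=0xB
Byte[14]=88: continuation. acc=(acc<<6)|0x08=0x2C8
Byte[15]=B6: continuation. acc=(acc<<6)|0x36=0xB236
Completed: cp=U+B236 (starts at byte 13)

Answer: 0 4 6 8 11 13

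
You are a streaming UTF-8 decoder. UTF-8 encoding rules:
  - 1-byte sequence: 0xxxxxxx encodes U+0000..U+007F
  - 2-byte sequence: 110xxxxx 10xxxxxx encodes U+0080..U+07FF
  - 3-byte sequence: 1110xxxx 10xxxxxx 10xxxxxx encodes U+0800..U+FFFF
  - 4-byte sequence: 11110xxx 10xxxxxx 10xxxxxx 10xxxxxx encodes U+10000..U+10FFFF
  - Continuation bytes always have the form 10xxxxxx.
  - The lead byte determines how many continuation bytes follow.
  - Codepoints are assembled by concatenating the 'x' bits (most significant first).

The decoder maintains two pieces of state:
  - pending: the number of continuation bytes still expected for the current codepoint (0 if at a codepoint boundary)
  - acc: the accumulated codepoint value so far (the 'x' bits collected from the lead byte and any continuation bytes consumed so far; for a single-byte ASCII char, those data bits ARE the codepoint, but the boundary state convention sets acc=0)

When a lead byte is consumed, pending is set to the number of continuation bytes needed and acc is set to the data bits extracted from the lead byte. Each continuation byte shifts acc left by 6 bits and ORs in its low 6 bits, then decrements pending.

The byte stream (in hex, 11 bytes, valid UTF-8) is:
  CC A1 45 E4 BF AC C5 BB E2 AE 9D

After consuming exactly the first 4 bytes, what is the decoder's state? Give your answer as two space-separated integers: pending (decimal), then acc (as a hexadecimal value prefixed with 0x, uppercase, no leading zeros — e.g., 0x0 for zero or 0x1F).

Byte[0]=CC: 2-byte lead. pending=1, acc=0xC
Byte[1]=A1: continuation. acc=(acc<<6)|0x21=0x321, pending=0
Byte[2]=45: 1-byte. pending=0, acc=0x0
Byte[3]=E4: 3-byte lead. pending=2, acc=0x4

Answer: 2 0x4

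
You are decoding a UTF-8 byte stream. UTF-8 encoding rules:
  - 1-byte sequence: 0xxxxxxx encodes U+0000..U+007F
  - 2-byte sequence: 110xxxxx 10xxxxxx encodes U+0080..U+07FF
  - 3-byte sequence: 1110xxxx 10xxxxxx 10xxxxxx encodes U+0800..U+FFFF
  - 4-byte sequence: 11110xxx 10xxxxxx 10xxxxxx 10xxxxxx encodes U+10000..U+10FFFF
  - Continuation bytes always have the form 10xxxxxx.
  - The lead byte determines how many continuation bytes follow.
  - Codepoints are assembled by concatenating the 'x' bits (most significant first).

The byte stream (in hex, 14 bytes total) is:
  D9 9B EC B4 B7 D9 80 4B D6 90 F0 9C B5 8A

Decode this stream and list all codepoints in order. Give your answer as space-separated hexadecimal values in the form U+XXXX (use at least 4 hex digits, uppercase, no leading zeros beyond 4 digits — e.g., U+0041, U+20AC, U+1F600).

Answer: U+065B U+CD37 U+0640 U+004B U+0590 U+1CD4A

Derivation:
Byte[0]=D9: 2-byte lead, need 1 cont bytes. acc=0x19
Byte[1]=9B: continuation. acc=(acc<<6)|0x1B=0x65B
Completed: cp=U+065B (starts at byte 0)
Byte[2]=EC: 3-byte lead, need 2 cont bytes. acc=0xC
Byte[3]=B4: continuation. acc=(acc<<6)|0x34=0x334
Byte[4]=B7: continuation. acc=(acc<<6)|0x37=0xCD37
Completed: cp=U+CD37 (starts at byte 2)
Byte[5]=D9: 2-byte lead, need 1 cont bytes. acc=0x19
Byte[6]=80: continuation. acc=(acc<<6)|0x00=0x640
Completed: cp=U+0640 (starts at byte 5)
Byte[7]=4B: 1-byte ASCII. cp=U+004B
Byte[8]=D6: 2-byte lead, need 1 cont bytes. acc=0x16
Byte[9]=90: continuation. acc=(acc<<6)|0x10=0x590
Completed: cp=U+0590 (starts at byte 8)
Byte[10]=F0: 4-byte lead, need 3 cont bytes. acc=0x0
Byte[11]=9C: continuation. acc=(acc<<6)|0x1C=0x1C
Byte[12]=B5: continuation. acc=(acc<<6)|0x35=0x735
Byte[13]=8A: continuation. acc=(acc<<6)|0x0A=0x1CD4A
Completed: cp=U+1CD4A (starts at byte 10)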